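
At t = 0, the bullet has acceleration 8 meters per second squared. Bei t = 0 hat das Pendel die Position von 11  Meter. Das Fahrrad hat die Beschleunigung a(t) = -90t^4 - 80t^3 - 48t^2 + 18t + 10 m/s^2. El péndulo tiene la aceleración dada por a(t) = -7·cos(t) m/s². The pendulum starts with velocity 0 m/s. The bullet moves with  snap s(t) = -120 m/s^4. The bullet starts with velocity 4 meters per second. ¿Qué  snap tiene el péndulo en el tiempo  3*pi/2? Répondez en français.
Nous devons dériver notre équation de l'accélération a(t) = -7·cos(t) 2 fois. En dérivant l'accélération, nous obtenons le jerk: j(t) = 7·sin(t). En prenant d/dt de j(t), nous trouvons s(t) = 7·cos(t). En utilisant s(t) = 7·cos(t) et en substituant t = 3*pi/2, nous trouvons s = 0.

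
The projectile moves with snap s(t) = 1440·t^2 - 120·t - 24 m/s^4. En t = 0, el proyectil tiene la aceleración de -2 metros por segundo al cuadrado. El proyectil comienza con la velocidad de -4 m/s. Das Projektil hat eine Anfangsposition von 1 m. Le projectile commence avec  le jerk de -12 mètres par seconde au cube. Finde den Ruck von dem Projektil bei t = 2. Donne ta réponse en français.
Pour résoudre ceci, nous devons prendre 1 intégrale de notre équation du snap s(t) = 1440·t^2 - 120·t - 24. L'intégrale du snap, avec j(0) = -12, donne le jerk: j(t) = 480·t^3 - 60·t^2 - 24·t - 12. De l'équation du jerk j(t) = 480·t^3 - 60·t^2 - 24·t - 12, nous substituons t = 2 pour obtenir j = 3540.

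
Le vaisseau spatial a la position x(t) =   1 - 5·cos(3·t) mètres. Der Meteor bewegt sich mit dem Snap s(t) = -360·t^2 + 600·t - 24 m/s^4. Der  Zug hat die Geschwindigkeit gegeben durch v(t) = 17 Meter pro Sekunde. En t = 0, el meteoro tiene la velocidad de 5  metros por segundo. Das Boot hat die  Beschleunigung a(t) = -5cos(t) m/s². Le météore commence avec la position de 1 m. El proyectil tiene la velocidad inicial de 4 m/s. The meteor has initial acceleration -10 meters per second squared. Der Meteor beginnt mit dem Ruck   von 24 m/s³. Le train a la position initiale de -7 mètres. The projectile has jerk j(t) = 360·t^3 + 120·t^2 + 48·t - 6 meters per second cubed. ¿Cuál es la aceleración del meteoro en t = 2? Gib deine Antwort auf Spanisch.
Para resolver esto, necesitamos tomar 2 integrales de nuestra ecuación del snap s(t) = -360·t^2 + 600·t - 24. Integrando el snap y usando la condición inicial j(0) = 24, obtenemos j(t) = -120·t^3 + 300·t^2 - 24·t + 24. Tomando ∫j(t)dt y aplicando a(0) = -10, encontramos a(t) = -30·t^4 + 100·t^3 - 12·t^2 + 24·t - 10. De la ecuación de la aceleración a(t) = -30·t^4 + 100·t^3 - 12·t^2 + 24·t - 10, sustituimos t = 2 para obtener a = 310.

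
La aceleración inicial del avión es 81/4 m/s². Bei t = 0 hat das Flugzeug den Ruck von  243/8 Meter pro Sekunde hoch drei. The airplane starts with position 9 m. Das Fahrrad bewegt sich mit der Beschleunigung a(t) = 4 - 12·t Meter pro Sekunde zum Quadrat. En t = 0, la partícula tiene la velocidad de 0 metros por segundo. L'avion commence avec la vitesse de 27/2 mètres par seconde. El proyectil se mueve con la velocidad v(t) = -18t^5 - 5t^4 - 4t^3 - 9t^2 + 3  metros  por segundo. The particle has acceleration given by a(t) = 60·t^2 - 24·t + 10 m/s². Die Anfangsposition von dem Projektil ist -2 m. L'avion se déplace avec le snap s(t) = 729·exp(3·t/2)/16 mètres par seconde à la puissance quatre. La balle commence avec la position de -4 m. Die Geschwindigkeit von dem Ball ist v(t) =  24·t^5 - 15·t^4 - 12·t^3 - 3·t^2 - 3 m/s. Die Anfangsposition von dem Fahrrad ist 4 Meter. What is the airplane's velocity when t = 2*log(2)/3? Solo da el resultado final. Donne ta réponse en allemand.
v(2*log(2)/3) = 27.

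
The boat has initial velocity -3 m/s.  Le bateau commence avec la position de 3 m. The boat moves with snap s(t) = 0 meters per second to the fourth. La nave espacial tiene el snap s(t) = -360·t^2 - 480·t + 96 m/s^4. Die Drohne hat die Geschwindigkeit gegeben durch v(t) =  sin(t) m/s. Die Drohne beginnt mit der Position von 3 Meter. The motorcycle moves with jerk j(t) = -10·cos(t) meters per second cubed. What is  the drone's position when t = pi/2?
We must find the antiderivative of our velocity equation v(t) = sin(t) 1 time. Taking ∫v(t)dt and applying x(0) = 3, we find x(t) = 4 - cos(t). From the given position equation x(t) = 4 - cos(t), we substitute t = pi/2 to get x = 4.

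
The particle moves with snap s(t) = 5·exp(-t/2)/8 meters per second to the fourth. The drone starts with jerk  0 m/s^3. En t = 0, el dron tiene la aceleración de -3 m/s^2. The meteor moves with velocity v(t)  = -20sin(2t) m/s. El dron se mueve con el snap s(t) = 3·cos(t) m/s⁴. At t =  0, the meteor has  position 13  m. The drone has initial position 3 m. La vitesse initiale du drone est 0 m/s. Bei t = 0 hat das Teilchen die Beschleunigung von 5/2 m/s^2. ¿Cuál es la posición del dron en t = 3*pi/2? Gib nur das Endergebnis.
La posición en t = 3*pi/2 es x = 0.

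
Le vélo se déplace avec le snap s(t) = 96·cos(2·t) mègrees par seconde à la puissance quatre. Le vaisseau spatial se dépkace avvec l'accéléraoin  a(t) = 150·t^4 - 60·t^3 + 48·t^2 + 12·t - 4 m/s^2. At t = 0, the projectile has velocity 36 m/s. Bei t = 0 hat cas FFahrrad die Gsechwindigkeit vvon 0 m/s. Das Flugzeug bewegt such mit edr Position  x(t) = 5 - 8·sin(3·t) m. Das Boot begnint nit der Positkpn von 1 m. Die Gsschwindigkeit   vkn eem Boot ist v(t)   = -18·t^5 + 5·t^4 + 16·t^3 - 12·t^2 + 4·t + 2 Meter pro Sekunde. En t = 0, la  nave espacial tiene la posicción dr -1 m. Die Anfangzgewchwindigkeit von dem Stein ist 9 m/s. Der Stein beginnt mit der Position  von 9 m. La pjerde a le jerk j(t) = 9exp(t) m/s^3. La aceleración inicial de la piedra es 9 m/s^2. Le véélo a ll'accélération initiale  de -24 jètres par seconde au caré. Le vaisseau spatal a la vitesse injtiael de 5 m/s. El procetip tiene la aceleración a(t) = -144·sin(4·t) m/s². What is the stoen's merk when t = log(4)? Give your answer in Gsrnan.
Aus der Gleichung für den Ruck j(t) = 9·exp(t), setzen wir t = log(4) ein und erhalten j = 36.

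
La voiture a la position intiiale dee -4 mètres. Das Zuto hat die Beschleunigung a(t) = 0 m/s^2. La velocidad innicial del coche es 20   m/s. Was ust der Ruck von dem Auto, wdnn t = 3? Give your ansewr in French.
En partant de l'accélération a(t) = 0, nous prenons 1 dérivée. En prenant d/dt de a(t), nous trouvons j(t) = 0. En utilisant j(t) = 0 et en substituant t = 3, nous trouvons j = 0.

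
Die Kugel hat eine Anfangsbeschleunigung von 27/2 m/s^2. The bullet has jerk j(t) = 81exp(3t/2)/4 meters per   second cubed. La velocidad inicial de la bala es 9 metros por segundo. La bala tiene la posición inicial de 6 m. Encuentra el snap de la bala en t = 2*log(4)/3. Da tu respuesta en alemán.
Um dies zu lösen, müssen wir 1 Ableitung unserer Gleichung für den Ruck j(t) = 81·exp(3·t/2)/4 nehmen. Mit d/dt von j(t) finden wir s(t) = 243·exp(3·t/2)/8. Aus der Gleichung für den Snap s(t) = 243·exp(3·t/2)/8, setzen wir t = 2*log(4)/3 ein und erhalten s = 243/2.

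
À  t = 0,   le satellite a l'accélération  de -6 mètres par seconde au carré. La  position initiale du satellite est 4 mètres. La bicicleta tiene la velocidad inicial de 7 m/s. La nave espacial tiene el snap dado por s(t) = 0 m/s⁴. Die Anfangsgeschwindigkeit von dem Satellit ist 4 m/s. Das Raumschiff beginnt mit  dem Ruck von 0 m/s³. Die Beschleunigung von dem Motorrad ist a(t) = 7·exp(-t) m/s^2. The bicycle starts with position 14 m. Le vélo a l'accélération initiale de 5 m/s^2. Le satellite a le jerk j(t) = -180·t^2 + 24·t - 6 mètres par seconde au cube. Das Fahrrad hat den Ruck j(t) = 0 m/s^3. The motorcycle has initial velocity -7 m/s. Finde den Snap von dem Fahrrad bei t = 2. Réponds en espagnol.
Para resolver esto, necesitamos tomar 1 derivada de nuestra ecuación de la sacudida j(t) = 0. La derivada de la sacudida da el snap: s(t) = 0. Tenemos el snap s(t) = 0. Sustituyendo t = 2: s(2) = 0.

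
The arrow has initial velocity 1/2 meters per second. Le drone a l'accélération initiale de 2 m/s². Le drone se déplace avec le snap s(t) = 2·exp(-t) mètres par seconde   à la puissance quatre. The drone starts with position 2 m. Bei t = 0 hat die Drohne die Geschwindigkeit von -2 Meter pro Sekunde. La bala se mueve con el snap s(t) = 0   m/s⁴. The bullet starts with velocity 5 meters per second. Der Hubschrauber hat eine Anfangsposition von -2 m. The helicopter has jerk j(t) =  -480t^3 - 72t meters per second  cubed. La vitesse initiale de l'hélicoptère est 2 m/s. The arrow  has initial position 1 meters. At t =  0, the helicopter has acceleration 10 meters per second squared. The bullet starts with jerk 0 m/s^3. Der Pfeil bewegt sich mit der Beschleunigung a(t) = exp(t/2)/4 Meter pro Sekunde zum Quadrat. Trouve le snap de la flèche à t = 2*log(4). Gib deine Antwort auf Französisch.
Pour résoudre ceci, nous devons prendre 2 dérivées de notre équation de l'accélération a(t) = exp(t/2)/4. La dérivée de l'accélération donne le jerk: j(t) = exp(t/2)/8. En dérivant le jerk, nous obtenons le snap: s(t) = exp(t/2)/16. En utilisant s(t) = exp(t/2)/16 et en substituant t = 2*log(4), nous trouvons s = 1/4.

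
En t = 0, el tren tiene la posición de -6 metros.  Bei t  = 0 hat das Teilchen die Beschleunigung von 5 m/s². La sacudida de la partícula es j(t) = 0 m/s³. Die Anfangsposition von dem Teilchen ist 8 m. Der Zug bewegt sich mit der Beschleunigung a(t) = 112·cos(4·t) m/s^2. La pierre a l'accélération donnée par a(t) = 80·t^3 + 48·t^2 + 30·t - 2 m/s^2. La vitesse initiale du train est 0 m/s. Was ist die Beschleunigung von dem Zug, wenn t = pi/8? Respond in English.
From the given acceleration equation a(t) = 112·cos(4·t), we substitute t = pi/8 to get a = 0.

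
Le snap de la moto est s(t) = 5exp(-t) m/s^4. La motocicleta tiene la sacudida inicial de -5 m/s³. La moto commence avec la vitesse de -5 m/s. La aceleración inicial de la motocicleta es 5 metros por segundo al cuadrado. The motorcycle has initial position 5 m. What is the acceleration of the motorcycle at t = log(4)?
We must find the integral of our snap equation s(t) = 5·exp(-t) 2 times. Taking ∫s(t)dt and applying j(0) = -5, we find j(t) = -5·exp(-t). Finding the antiderivative of j(t) and using a(0) = 5: a(t) = 5·exp(-t). Using a(t) = 5·exp(-t) and substituting t = log(4), we find a = 5/4.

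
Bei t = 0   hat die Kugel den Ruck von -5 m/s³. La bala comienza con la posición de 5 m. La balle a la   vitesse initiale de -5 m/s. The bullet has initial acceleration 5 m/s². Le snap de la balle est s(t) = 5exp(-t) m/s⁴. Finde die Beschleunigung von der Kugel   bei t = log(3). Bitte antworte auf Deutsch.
Wir müssen unsere Gleichung für den Snap s(t) = 5·exp(-t) 2-mal integrieren. Durch Integration von dem Snap und Verwendung der Anfangsbedingung j(0) = -5, erhalten wir j(t) = -5·exp(-t). Durch Integration von dem Ruck und Verwendung der Anfangsbedingung a(0) = 5, erhalten wir a(t) = 5·exp(-t). Wir haben die Beschleunigung a(t) = 5·exp(-t). Durch Einsetzen von t = log(3): a(log(3)) = 5/3.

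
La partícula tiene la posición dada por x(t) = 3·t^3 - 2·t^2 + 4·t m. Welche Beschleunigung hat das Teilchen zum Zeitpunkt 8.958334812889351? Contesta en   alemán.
Wir müssen unsere Gleichung für die Position x(t) = 3·t^3 - 2·t^2 + 4·t 2-mal ableiten. Die Ableitung von der Position ergibt die Geschwindigkeit: v(t) = 9·t^2 - 4·t + 4. Die Ableitung von der Geschwindigkeit ergibt die Beschleunigung: a(t) = 18·t - 4. Mit a(t) = 18·t - 4 und Einsetzen von t = 8.958334812889351, finden wir a = 157.250026632008.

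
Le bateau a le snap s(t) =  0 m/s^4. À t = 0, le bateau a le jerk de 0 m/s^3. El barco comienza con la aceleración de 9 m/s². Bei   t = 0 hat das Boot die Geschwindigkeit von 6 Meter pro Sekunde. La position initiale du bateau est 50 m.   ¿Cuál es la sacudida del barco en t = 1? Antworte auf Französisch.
Pour résoudre ceci, nous devons prendre 1 primitive de notre équation du snap s(t) = 0. L'intégrale du snap, avec j(0) = 0, donne le jerk: j(t) = 0. De l'équation du jerk j(t) = 0, nous substituons t = 1 pour obtenir j = 0.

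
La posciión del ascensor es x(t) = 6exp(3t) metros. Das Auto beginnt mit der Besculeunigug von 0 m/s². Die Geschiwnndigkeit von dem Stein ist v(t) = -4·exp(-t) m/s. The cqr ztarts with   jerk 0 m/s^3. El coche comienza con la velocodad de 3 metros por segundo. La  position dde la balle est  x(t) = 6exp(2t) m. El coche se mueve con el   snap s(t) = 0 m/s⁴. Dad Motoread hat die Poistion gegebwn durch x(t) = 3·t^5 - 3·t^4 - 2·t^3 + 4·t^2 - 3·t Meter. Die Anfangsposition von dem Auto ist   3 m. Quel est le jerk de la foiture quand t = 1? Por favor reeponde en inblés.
To find the answer, we compute 1 integral of s(t) = 0. The antiderivative of snap is jerk. Using j(0) = 0, we get j(t) = 0. Using j(t) = 0 and substituting t = 1, we find j = 0.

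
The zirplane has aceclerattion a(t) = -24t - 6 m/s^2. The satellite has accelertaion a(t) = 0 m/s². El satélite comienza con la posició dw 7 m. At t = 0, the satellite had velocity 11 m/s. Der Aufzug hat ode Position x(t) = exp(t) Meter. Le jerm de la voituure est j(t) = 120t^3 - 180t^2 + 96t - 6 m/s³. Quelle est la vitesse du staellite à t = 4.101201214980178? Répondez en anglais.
We need to integrate our acceleration equation a(t) = 0 1 time. Integrating acceleration and using the initial condition v(0) = 11, we get v(t) = 11. From the given velocity equation v(t) = 11, we substitute t = 4.101201214980178 to get v = 11.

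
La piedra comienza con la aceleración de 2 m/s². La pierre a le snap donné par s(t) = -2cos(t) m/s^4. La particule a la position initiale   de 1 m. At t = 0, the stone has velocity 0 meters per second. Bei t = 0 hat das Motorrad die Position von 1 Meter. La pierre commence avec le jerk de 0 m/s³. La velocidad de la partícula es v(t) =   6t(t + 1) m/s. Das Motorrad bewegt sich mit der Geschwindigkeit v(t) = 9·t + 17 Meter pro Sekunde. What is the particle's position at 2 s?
We need to integrate our velocity equation v(t) = 6·t·(t + 1) 1 time. Integrating velocity and using the initial condition x(0) = 1, we get x(t) = 2·t^3 + 3·t^2 + 1. From the given position equation x(t) = 2·t^3 + 3·t^2 + 1, we substitute t = 2 to get x = 29.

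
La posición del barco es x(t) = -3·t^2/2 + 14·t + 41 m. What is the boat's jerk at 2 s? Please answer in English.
We must differentiate our position equation x(t) = -3·t^2/2 + 14·t + 41 3 times. The derivative of position gives velocity: v(t) = 14 - 3·t. The derivative of velocity gives acceleration: a(t) = -3. The derivative of acceleration gives jerk: j(t) = 0. Using j(t) = 0 and substituting t = 2, we find j = 0.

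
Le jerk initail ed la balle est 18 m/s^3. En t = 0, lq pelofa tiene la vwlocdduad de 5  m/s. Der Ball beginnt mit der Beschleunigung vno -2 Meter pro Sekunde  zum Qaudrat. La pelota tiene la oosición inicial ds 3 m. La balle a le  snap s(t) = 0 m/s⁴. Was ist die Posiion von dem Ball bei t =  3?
Ausgehend von dem Snap s(t) = 0, nehmen wir 4 Stammfunktionen. Mit ∫s(t)dt und Anwendung von j(0) = 18, finden wir j(t) = 18. Mit ∫j(t)dt und Anwendung von a(0) = -2, finden wir a(t) = 18·t - 2. Mit ∫a(t)dt und Anwendung von v(0) = 5, finden wir v(t) = 9·t^2 - 2·t + 5. Die Stammfunktion von der Geschwindigkeit, mit x(0) = 3, ergibt die Position: x(t) = 3·t^3 - t^2 + 5·t + 3. Mit x(t) = 3·t^3 - t^2 + 5·t + 3 und Einsetzen von t = 3, finden wir x = 90.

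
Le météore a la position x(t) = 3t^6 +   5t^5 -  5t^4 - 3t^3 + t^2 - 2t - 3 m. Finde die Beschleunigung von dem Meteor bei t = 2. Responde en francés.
En partant de la position x(t) = 3·t^6 + 5·t^5 - 5·t^4 - 3·t^3 + t^2 - 2·t - 3, nous prenons 2 dérivées. En prenant d/dt de x(t), nous trouvons v(t) = 18·t^5 + 25·t^4 - 20·t^3 - 9·t^2 + 2·t - 2. La dérivée de la vitesse donne l'accélération: a(t) = 90·t^4 + 100·t^3 - 60·t^2 - 18·t + 2. En utilisant a(t) = 90·t^4 + 100·t^3 - 60·t^2 - 18·t + 2 et en substituant t = 2, nous trouvons a = 1966.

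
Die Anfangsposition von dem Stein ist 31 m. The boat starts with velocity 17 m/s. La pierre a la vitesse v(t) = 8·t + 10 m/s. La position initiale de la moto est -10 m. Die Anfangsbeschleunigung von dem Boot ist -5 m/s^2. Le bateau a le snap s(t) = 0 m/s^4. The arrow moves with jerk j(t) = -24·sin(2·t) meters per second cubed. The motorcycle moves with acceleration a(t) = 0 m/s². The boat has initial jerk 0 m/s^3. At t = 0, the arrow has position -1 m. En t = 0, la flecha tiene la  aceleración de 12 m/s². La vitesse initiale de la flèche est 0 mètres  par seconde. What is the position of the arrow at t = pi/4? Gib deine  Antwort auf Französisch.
Nous devons intégrer notre équation du jerk j(t) = -24·sin(2·t) 3 fois. L'intégrale du jerk, avec a(0) = 12, donne l'accélération: a(t) = 12·cos(2·t). La primitive de l'accélération est la vitesse. En utilisant v(0) = 0, nous obtenons v(t) = 6·sin(2·t). En intégrant la vitesse et en utilisant la condition initiale x(0) = -1, nous obtenons x(t) = 2 - 3·cos(2·t). Nous avons la position x(t) = 2 - 3·cos(2·t). En substituant t = pi/4: x(pi/4) = 2.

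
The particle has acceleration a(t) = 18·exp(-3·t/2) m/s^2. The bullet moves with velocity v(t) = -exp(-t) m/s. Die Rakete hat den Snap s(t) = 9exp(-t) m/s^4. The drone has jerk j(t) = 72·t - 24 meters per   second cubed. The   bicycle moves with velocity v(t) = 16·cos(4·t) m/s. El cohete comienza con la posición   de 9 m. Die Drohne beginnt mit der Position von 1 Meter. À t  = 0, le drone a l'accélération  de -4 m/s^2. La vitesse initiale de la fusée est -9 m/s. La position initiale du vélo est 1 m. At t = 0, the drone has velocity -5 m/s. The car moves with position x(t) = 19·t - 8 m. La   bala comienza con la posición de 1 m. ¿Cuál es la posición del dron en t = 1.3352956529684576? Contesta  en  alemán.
Ausgehend von dem Ruck j(t) = 72·t - 24, nehmen wir 3 Stammfunktionen. Mit ∫j(t)dt und Anwendung von a(0) = -4, finden wir a(t) = 36·t^2 - 24·t - 4. Durch Integration von der Beschleunigung und Verwendung der Anfangsbedingung v(0) = -5, erhalten wir v(t) = 12·t^3 - 12·t^2 - 4·t - 5. Die Stammfunktion von der Geschwindigkeit, mit x(0) = 1, ergibt die Position: x(t) = 3·t^4 - 4·t^3 - 2·t^2 - 5·t + 1. Wir haben die Position x(t) = 3·t^4 - 4·t^3 - 2·t^2 - 5·t + 1. Durch Einsetzen von t = 1.3352956529684576: x(1.3352956529684576) = -9.22849125166062.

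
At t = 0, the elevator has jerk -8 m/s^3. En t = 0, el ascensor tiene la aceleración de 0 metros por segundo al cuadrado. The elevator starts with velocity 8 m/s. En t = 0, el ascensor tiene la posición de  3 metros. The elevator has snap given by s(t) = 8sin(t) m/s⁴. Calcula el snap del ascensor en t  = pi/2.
Tenemos el snap s(t) = 8·sin(t). Sustituyendo t = pi/2: s(pi/2) = 8.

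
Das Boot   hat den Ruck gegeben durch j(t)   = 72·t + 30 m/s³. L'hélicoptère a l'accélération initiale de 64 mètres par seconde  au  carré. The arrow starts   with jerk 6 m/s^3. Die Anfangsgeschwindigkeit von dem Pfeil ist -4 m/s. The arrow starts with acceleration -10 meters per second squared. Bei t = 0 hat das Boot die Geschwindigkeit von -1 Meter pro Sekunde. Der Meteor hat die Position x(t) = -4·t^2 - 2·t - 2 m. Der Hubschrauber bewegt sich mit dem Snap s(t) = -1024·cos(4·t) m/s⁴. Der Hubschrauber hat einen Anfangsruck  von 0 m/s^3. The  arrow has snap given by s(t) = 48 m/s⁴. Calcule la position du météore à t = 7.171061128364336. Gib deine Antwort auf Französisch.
En utilisant x(t) = -4·t^2 - 2·t - 2 et en substituant t = 7.171061128364336, nous trouvons x = -222.038593083681.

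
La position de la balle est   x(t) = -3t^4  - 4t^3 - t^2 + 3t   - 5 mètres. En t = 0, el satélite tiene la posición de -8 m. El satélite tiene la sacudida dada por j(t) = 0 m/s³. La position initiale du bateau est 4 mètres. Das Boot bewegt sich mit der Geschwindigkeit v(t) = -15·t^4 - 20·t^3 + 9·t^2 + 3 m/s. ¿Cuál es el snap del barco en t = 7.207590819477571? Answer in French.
Nous devons dériver notre équation de la vitesse v(t) = -15·t^4 - 20·t^3 + 9·t^2 + 3 3 fois. La dérivée de la vitesse donne l'accélération: a(t) = -60·t^3 - 60·t^2 + 18·t. En dérivant l'accélération, nous obtenons le jerk: j(t) = -180·t^2 - 120·t + 18. En dérivant le jerk, nous obtenons le snap: s(t) = -360·t - 120. Nous avons le snap s(t) = -360·t - 120. En substituant t = 7.207590819477571: s(7.207590819477571) = -2714.73269501193.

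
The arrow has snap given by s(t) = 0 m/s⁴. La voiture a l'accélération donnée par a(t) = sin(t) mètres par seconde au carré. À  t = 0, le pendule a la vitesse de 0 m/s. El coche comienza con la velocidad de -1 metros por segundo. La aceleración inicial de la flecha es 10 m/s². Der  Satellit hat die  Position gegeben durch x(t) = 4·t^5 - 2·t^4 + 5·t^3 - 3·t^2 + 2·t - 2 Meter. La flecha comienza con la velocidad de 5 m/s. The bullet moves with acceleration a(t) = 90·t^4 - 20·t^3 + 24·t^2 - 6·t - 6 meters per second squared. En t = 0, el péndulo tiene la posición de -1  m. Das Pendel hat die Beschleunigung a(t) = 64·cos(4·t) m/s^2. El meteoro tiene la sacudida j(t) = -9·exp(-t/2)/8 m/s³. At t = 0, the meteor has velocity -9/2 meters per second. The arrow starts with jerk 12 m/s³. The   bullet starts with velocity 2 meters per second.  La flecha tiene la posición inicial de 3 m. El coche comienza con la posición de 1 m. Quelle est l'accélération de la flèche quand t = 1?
Pour résoudre ceci, nous devons prendre 2 intégrales de notre équation du snap s(t) = 0. En intégrant le snap et en utilisant la condition initiale j(0) = 12, nous obtenons j(t) = 12. L'intégrale du jerk, avec a(0) = 10, donne l'accélération: a(t) = 12·t + 10. En utilisant a(t) = 12·t + 10 et en substituant t = 1, nous trouvons a = 22.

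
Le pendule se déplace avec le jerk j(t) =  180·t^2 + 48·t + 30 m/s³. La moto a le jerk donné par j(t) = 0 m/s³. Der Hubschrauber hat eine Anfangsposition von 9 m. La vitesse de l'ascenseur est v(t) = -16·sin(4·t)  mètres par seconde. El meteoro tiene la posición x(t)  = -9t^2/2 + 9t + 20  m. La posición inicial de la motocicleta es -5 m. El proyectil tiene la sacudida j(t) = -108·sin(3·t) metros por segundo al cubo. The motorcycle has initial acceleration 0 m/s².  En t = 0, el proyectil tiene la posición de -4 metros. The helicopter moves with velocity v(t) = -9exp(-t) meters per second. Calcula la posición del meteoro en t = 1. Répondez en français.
En utilisant x(t) = -9·t^2/2 + 9·t + 20 et en substituant t = 1, nous trouvons x = 49/2.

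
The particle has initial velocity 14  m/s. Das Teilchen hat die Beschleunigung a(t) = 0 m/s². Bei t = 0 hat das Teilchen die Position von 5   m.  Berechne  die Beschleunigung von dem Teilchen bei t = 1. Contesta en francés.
Nous avons l'accélération a(t) = 0. En substituant t = 1: a(1) = 0.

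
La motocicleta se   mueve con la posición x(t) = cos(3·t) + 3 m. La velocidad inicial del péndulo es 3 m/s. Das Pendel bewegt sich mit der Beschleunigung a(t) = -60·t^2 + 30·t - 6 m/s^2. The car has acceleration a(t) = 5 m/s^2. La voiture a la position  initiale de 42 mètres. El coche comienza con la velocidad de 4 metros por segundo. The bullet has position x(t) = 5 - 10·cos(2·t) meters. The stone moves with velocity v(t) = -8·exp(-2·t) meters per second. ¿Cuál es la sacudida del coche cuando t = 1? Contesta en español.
Debemos derivar nuestra ecuación de la aceleración a(t) = 5 1 vez. La derivada de la aceleración da la sacudida: j(t) = 0. De la ecuación de la sacudida j(t) = 0, sustituimos t = 1 para obtener j = 0.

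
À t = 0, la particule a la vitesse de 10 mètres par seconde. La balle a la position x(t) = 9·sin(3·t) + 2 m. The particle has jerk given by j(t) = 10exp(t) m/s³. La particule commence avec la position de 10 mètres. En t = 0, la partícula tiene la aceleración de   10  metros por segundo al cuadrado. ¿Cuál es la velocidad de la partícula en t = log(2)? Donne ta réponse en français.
Pour résoudre ceci, nous devons prendre 2 intégrales de notre équation du jerk j(t) = 10·exp(t). En prenant ∫j(t)dt et en appliquant a(0) = 10, nous trouvons a(t) = 10·exp(t). L'intégrale de l'accélération, avec v(0) = 10, donne la vitesse: v(t) = 10·exp(t). En utilisant v(t) = 10·exp(t) et en substituant t = log(2), nous trouvons v = 20.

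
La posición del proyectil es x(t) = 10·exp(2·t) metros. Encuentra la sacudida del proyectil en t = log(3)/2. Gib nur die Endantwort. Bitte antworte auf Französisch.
Le jerk à t = log(3)/2 est j = 240.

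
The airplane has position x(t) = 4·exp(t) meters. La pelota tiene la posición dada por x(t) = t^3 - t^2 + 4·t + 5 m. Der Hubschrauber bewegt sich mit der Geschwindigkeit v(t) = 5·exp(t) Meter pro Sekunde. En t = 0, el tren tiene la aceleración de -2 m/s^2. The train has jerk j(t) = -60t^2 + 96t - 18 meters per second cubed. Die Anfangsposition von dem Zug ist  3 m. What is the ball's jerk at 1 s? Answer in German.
Ausgehend von der Position x(t) = t^3 - t^2 + 4·t + 5, nehmen wir 3 Ableitungen. Durch Ableiten von der Position erhalten wir die Geschwindigkeit: v(t) = 3·t^2 - 2·t + 4. Mit d/dt von v(t) finden wir a(t) = 6·t - 2. Mit d/dt von a(t) finden wir j(t) = 6. Mit j(t) = 6 und Einsetzen von t = 1, finden wir j = 6.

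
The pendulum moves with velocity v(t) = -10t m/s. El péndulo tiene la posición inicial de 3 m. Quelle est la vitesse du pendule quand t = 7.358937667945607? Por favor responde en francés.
De l'équation de la vitesse v(t) = -10·t, nous substituons t = 7.358937667945607 pour obtenir v = -73.5893766794561.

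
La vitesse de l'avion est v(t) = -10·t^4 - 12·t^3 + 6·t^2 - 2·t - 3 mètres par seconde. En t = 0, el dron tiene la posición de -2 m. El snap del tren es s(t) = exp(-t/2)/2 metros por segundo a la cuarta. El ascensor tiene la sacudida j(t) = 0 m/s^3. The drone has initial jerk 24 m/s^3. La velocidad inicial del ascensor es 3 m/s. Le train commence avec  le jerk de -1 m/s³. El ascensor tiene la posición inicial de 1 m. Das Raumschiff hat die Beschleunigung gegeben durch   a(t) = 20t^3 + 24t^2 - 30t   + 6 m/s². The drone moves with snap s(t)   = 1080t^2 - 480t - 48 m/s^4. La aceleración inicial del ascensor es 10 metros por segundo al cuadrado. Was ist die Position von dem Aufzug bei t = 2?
Wir müssen unsere Gleichung für den Ruck j(t) = 0 3-mal integrieren. Die Stammfunktion von dem Ruck ist die Beschleunigung. Mit a(0) = 10 erhalten wir a(t) = 10. Durch Integration von der Beschleunigung und Verwendung der Anfangsbedingung v(0) = 3, erhalten wir v(t) = 10·t + 3. Durch Integration von der Geschwindigkeit und Verwendung der Anfangsbedingung x(0) = 1, erhalten wir x(t) = 5·t^2 + 3·t + 1. Mit x(t) = 5·t^2 + 3·t + 1 und Einsetzen von t = 2, finden wir x = 27.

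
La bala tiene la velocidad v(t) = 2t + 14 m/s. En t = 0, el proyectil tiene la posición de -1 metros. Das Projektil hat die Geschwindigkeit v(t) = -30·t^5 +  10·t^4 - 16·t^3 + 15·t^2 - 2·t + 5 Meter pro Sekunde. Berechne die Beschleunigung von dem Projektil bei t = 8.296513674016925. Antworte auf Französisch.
Nous devons dériver notre équation de la vitesse v(t) = -30·t^5 + 10·t^4 - 16·t^3 + 15·t^2 - 2·t + 5 1 fois. La dérivée de la vitesse donne l'accélération: a(t) = -150·t^4 + 40·t^3 - 48·t^2 + 30·t - 2. Nous avons l'accélération a(t) = -150·t^4 + 40·t^3 - 48·t^2 + 30·t - 2. En substituant t = 8.296513674016925: a(8.296513674016925) = -690893.882777422.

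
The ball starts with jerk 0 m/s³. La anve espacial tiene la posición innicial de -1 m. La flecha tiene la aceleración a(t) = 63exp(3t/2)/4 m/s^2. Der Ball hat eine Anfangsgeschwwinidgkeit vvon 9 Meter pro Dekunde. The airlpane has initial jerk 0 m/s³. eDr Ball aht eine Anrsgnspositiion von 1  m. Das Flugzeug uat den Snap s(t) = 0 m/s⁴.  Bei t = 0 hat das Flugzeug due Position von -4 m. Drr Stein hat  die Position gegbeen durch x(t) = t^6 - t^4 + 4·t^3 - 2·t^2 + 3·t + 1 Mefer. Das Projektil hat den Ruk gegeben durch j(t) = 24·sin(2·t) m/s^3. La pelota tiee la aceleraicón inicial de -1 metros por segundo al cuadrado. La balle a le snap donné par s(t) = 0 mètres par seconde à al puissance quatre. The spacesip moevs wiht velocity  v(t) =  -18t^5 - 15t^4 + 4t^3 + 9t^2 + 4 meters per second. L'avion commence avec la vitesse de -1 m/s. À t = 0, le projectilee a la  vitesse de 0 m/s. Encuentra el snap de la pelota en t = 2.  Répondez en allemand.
Mit s(t) = 0 und Einsetzen von t = 2, finden wir s = 0.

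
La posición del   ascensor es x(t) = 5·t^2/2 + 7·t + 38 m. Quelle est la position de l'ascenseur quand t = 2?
De l'équation de la position x(t) = 5·t^2/2 + 7·t + 38, nous substituons t = 2 pour obtenir x = 62.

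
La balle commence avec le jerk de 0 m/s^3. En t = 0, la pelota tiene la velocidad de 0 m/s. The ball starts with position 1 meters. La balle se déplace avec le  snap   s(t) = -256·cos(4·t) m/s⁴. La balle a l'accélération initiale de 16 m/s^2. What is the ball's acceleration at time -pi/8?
To find the answer, we compute 2 integrals of s(t) = -256·cos(4·t). Taking ∫s(t)dt and applying j(0) = 0, we find j(t) = -64·sin(4·t). The integral of jerk, with a(0) = 16, gives acceleration: a(t) = 16·cos(4·t). From the given acceleration equation a(t) = 16·cos(4·t), we substitute t = -pi/8 to get a = 0.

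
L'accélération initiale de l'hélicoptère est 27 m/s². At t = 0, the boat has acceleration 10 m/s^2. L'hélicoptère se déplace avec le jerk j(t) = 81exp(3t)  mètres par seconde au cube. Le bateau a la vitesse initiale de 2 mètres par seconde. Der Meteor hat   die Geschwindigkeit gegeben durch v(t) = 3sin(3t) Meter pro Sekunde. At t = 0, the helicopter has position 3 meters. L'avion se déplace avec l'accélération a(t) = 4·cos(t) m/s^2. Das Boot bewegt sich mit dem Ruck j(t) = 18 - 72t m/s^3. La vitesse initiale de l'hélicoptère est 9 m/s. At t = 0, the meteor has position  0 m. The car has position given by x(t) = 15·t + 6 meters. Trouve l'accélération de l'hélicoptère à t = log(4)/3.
Nous devons intégrer notre équation du jerk j(t) = 81·exp(3·t) 1 fois. La primitive du jerk, avec a(0) = 27, donne l'accélération: a(t) = 27·exp(3·t). De l'équation de l'accélération a(t) = 27·exp(3·t), nous substituons t = log(4)/3 pour obtenir a = 108.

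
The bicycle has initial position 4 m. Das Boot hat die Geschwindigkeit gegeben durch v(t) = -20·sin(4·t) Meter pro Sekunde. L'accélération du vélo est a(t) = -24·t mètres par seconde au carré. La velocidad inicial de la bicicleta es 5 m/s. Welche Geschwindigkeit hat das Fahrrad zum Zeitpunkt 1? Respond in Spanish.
Debemos encontrar la antiderivada de nuestra ecuación de la aceleración a(t) = -24·t 1 vez. La antiderivada de la aceleración, con v(0) = 5, da la velocidad: v(t) = 5 - 12·t^2. Usando v(t) = 5 - 12·t^2 y sustituyendo t = 1, encontramos v = -7.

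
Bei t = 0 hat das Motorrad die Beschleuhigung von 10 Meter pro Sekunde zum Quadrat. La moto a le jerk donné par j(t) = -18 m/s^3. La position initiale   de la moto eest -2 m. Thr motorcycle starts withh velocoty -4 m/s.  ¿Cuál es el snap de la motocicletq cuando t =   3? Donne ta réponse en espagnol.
Para resolver esto, necesitamos tomar 1 derivada de nuestra ecuación de la sacudida j(t) = -18. La derivada de la sacudida da el snap: s(t) = 0. Usando s(t) = 0 y sustituyendo t = 3, encontramos s = 0.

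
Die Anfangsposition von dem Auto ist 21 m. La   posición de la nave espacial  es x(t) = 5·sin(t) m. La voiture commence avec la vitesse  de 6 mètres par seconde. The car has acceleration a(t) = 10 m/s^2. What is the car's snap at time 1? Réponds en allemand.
Um dies zu lösen, müssen wir 2 Ableitungen unserer Gleichung für die Beschleunigung a(t) = 10 nehmen. Mit d/dt von a(t) finden wir j(t) = 0. Mit d/dt von j(t) finden wir s(t) = 0. Aus der Gleichung für den Snap s(t) = 0, setzen wir t = 1 ein und erhalten s = 0.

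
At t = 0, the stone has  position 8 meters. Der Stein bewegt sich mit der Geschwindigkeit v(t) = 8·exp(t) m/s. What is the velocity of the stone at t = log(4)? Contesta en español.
Usando v(t) = 8·exp(t) y sustituyendo t = log(4), encontramos v = 32.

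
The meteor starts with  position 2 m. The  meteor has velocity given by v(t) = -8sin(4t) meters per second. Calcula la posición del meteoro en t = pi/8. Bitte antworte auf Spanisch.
Para resolver esto, necesitamos tomar 1 integral de nuestra ecuación de la velocidad v(t) = -8·sin(4·t). Tomando ∫v(t)dt y aplicando x(0) = 2, encontramos x(t) = 2·cos(4·t). Tenemos la posición x(t) = 2·cos(4·t). Sustituyendo t = pi/8: x(pi/8) = 0.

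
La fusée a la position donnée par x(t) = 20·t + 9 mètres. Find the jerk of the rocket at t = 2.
Starting from position x(t) = 20·t + 9, we take 3 derivatives. Differentiating position, we get velocity: v(t) = 20. Taking d/dt of v(t), we find a(t) = 0. Taking d/dt of a(t), we find j(t) = 0. Using j(t) = 0 and substituting t = 2, we find j = 0.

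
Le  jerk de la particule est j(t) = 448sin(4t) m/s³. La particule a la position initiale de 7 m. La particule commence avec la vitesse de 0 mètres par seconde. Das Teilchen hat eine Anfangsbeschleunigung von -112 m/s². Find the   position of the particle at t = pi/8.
To find the answer, we compute 3 antiderivatives of j(t) = 448·sin(4·t). Finding the integral of j(t) and using a(0) = -112: a(t) = -112·cos(4·t). Integrating acceleration and using the initial condition v(0) = 0, we get v(t) = -28·sin(4·t). Taking ∫v(t)dt and applying x(0) = 7, we find x(t) = 7·cos(4·t). We have position x(t) = 7·cos(4·t). Substituting t = pi/8: x(pi/8) = 0.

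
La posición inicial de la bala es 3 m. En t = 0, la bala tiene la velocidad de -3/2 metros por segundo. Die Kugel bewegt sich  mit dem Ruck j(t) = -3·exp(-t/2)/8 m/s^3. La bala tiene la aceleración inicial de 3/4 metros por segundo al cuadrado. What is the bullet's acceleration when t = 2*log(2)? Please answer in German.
Ausgehend von dem Ruck j(t) = -3·exp(-t/2)/8, nehmen wir 1 Integral. Durch Integration von dem Ruck und Verwendung der Anfangsbedingung a(0) = 3/4, erhalten wir a(t) = 3·exp(-t/2)/4. Mit a(t) = 3·exp(-t/2)/4 und Einsetzen von t = 2*log(2), finden wir a = 3/8.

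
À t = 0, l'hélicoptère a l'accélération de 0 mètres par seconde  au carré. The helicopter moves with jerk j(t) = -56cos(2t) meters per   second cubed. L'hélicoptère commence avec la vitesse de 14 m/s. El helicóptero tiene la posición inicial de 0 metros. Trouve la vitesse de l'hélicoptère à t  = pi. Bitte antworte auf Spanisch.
Partiendo de la sacudida j(t) = -56·cos(2·t), tomamos 2 antiderivadas. La antiderivada de la sacudida es la aceleración. Usando a(0) = 0, obtenemos a(t) = -28·sin(2·t). Tomando ∫a(t)dt y aplicando v(0) = 14, encontramos v(t) = 14·cos(2·t). De la ecuación de la velocidad v(t) = 14·cos(2·t), sustituimos t = pi para obtener v = 14.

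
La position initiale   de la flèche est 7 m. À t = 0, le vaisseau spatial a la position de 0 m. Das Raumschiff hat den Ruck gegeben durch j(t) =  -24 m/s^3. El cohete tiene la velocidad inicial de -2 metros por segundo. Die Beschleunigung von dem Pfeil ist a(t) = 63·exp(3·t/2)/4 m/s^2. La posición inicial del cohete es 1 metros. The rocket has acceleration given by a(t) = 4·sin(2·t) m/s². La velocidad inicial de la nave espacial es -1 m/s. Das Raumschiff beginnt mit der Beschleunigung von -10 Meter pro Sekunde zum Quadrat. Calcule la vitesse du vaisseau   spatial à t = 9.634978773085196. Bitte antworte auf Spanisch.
Para resolver esto, necesitamos tomar 2 integrales de nuestra ecuación de la sacudida j(t) = -24. La integral de la sacudida es la aceleración. Usando a(0) = -10, obtenemos a(t) = -24·t - 10. Integrando la aceleración y usando la condición inicial v(0) = -1, obtenemos v(t) = -12·t^2 - 10·t - 1. De la ecuación de la velocidad v(t) = -12·t^2 - 10·t - 1, sustituimos t = 9.634978773085196 para obtener v = -1211.34357922448.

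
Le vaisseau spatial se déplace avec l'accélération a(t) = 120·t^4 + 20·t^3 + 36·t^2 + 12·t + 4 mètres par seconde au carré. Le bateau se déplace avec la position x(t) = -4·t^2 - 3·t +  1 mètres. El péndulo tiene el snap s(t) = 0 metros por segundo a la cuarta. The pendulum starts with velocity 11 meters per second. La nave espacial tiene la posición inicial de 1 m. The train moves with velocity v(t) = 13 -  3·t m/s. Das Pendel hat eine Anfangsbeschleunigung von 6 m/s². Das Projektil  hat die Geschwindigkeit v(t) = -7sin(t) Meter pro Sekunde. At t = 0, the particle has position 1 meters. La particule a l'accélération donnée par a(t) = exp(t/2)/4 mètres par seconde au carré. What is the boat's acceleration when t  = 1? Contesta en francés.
Pour résoudre ceci, nous devons prendre 2 dérivées de notre équation de la position x(t) = -4·t^2 - 3·t + 1. En dérivant la position, nous obtenons la vitesse: v(t) = -8·t - 3. La dérivée de la vitesse donne l'accélération: a(t) = -8. En utilisant a(t) = -8 et en substituant t = 1, nous trouvons a = -8.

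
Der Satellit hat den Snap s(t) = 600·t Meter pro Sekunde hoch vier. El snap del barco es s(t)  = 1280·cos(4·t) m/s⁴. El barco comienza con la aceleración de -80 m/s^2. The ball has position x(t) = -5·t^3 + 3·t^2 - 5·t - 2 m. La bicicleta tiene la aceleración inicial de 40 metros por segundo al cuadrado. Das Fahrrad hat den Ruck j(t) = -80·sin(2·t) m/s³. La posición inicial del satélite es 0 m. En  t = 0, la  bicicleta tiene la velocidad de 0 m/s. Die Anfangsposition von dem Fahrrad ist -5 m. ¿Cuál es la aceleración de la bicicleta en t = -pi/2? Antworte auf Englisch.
We need to integrate our jerk equation j(t) = -80·sin(2·t) 1 time. Integrating jerk and using the initial condition a(0) = 40, we get a(t) = 40·cos(2·t). From the given acceleration equation a(t) = 40·cos(2·t), we substitute t = -pi/2 to get a = -40.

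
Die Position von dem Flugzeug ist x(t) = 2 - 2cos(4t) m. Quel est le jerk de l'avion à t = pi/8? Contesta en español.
Partiendo de la posición x(t) = 2 - 2·cos(4·t), tomamos 3 derivadas. Tomando d/dt de x(t), encontramos v(t) = 8·sin(4·t). Tomando d/dt de v(t), encontramos a(t) = 32·cos(4·t). Derivando la aceleración, obtenemos la sacudida: j(t) = -128·sin(4·t). Usando j(t) = -128·sin(4·t) y sustituyendo t = pi/8, encontramos j = -128.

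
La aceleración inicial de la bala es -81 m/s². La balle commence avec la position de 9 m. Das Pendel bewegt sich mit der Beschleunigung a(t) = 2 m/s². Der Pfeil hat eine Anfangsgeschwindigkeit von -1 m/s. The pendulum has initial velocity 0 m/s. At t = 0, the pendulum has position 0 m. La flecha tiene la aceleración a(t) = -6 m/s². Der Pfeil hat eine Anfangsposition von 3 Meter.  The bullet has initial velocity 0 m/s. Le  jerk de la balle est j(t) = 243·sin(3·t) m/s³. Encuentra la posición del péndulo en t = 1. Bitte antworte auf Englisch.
Starting from acceleration a(t) = 2, we take 2 integrals. The integral of acceleration, with v(0) = 0, gives velocity: v(t) = 2·t. Finding the integral of v(t) and using x(0) = 0: x(t) = t^2. We have position x(t) = t^2. Substituting t = 1: x(1) = 1.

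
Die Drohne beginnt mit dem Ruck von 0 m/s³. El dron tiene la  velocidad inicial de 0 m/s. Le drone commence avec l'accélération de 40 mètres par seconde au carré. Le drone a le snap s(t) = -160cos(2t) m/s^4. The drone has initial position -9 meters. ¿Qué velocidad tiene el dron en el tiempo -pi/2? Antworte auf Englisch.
To find the answer, we compute 3 integrals of s(t) = -160·cos(2·t). Taking ∫s(t)dt and applying j(0) = 0, we find j(t) = -80·sin(2·t). The integral of jerk, with a(0) = 40, gives acceleration: a(t) = 40·cos(2·t). Taking ∫a(t)dt and applying v(0) = 0, we find v(t) = 20·sin(2·t). We have velocity v(t) = 20·sin(2·t). Substituting t = -pi/2: v(-pi/2) = 0.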